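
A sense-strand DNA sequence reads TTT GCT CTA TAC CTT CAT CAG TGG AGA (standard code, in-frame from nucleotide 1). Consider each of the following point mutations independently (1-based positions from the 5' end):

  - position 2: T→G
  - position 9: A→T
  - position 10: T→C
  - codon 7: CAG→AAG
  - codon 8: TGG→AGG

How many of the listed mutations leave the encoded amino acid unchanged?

Codon 1: TTT (Phe) → TGT (Cys) — missense.
Codon 3: CTA (Leu) → CTT (Leu) — synonymous.
Codon 4: TAC (Tyr) → CAC (His) — missense.
Codon 7: CAG (Gln) → AAG (Lys) — missense.
Codon 8: TGG (Trp) → AGG (Arg) — missense.
Synonymous: 1 of 5.

1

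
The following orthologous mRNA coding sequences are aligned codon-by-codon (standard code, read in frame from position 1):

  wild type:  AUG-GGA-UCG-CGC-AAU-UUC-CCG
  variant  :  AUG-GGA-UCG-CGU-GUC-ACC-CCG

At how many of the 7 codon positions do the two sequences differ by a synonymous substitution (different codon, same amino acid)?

1

Codon 1: AUG Met / AUG Met — identical.
Codon 2: GGA Gly / GGA Gly — identical.
Codon 3: UCG Ser / UCG Ser — identical.
Codon 4: CGC Arg / CGU Arg — synonymous.
Codon 5: AAU Asn / GUC Val — nonsynonymous.
Codon 6: UUC Phe / ACC Thr — nonsynonymous.
Codon 7: CCG Pro / CCG Pro — identical.
Synonymous differences: 1.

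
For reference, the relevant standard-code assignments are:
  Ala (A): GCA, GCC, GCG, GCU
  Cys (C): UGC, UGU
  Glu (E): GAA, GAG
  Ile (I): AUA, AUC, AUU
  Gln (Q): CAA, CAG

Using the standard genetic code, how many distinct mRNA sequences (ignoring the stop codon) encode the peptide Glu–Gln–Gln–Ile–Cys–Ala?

Glu: 2 codons.
Gln: 2 codons.
Gln: 2 codons.
Ile: 3 codons.
Cys: 2 codons.
Ala: 4 codons.
2 × 2 × 2 × 3 × 2 × 4 = 192.

192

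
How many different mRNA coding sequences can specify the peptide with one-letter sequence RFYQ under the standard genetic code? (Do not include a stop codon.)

Arg: 6 codons.
Phe: 2 codons.
Tyr: 2 codons.
Gln: 2 codons.
6 × 2 × 2 × 2 = 48.

48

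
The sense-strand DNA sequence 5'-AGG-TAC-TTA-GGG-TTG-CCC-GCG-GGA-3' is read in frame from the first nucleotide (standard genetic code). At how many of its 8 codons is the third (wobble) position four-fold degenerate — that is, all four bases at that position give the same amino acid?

Codon 1 AGG (Arg): third position 2-fold.
Codon 2 TAC (Tyr): third position 2-fold.
Codon 3 TTA (Leu): third position 2-fold.
Codon 4 GGG (Gly): third position 4-fold.
Codon 5 TTG (Leu): third position 2-fold.
Codon 6 CCC (Pro): third position 4-fold.
Codon 7 GCG (Ala): third position 4-fold.
Codon 8 GGA (Gly): third position 4-fold.
Four-fold degenerate third positions: 4.

4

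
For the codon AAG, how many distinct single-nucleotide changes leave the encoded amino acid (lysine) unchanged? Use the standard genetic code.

1

Position 1: none → 0 synonymous.
Position 2: none → 0 synonymous.
Position 3: AAA → 1 synonymous.
Total: 0 + 0 + 1 = 1.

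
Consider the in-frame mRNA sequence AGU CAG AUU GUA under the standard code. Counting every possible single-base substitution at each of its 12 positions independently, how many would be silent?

Codon 1 (AGU, Ser): 1 synonymous substitution.
Codon 2 (CAG, Gln): 1 synonymous substitution.
Codon 3 (AUU, Ile): 2 synonymous substitutions.
Codon 4 (GUA, Val): 3 synonymous substitutions.
Total: 1 + 1 + 2 + 3 = 7.

7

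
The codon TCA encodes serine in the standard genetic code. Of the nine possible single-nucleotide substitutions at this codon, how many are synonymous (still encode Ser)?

3

Position 1: none → 0 synonymous.
Position 2: none → 0 synonymous.
Position 3: TCT, TCC, TCG → 3 synonymous.
Total: 0 + 0 + 3 = 3.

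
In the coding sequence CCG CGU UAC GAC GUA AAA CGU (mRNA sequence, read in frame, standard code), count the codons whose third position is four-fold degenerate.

4

Codon 1 CCG (Pro): third position 4-fold.
Codon 2 CGU (Arg): third position 4-fold.
Codon 3 UAC (Tyr): third position 2-fold.
Codon 4 GAC (Asp): third position 2-fold.
Codon 5 GUA (Val): third position 4-fold.
Codon 6 AAA (Lys): third position 2-fold.
Codon 7 CGU (Arg): third position 4-fold.
Four-fold degenerate third positions: 4.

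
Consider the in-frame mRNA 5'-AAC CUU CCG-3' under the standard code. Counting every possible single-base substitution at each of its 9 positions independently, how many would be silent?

Codon 1 (AAC, Asn): 1 synonymous substitution.
Codon 2 (CUU, Leu): 3 synonymous substitutions.
Codon 3 (CCG, Pro): 3 synonymous substitutions.
Total: 1 + 3 + 3 = 7.

7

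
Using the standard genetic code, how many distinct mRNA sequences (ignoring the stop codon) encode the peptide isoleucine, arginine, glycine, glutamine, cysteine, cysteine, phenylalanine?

Ile: 3 codons.
Arg: 6 codons.
Gly: 4 codons.
Gln: 2 codons.
Cys: 2 codons.
Cys: 2 codons.
Phe: 2 codons.
3 × 6 × 4 × 2 × 2 × 2 × 2 = 1152.

1152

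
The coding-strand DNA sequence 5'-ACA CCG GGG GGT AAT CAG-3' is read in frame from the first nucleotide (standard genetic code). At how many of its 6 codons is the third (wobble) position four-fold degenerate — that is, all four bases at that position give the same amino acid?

Codon 1 ACA (Thr): third position 4-fold.
Codon 2 CCG (Pro): third position 4-fold.
Codon 3 GGG (Gly): third position 4-fold.
Codon 4 GGT (Gly): third position 4-fold.
Codon 5 AAT (Asn): third position 2-fold.
Codon 6 CAG (Gln): third position 2-fold.
Four-fold degenerate third positions: 4.

4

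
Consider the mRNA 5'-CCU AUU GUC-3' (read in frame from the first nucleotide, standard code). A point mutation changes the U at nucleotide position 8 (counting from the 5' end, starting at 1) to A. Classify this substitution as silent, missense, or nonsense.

missense

Position 8 falls in codon 3: GUC → Val.
After the substitution the codon is GAC → Asp.
Val ≠ Asp, so this is a missense mutation.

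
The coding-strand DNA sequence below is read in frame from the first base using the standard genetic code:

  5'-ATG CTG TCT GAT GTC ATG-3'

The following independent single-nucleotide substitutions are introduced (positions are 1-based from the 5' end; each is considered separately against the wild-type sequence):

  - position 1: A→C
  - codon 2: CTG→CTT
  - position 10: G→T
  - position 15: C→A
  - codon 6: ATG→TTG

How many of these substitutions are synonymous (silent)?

2

Codon 1: ATG (Met) → CTG (Leu) — missense.
Codon 2: CTG (Leu) → CTT (Leu) — synonymous.
Codon 4: GAT (Asp) → TAT (Tyr) — missense.
Codon 5: GTC (Val) → GTA (Val) — synonymous.
Codon 6: ATG (Met) → TTG (Leu) — missense.
Synonymous: 2 of 5.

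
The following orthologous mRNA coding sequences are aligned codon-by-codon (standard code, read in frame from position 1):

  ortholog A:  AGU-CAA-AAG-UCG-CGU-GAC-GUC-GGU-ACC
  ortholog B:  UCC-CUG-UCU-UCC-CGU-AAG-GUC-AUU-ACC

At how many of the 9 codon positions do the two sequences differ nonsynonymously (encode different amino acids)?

4

Codon 1: AGU Ser / UCC Ser — synonymous.
Codon 2: CAA Gln / CUG Leu — nonsynonymous.
Codon 3: AAG Lys / UCU Ser — nonsynonymous.
Codon 4: UCG Ser / UCC Ser — synonymous.
Codon 5: CGU Arg / CGU Arg — identical.
Codon 6: GAC Asp / AAG Lys — nonsynonymous.
Codon 7: GUC Val / GUC Val — identical.
Codon 8: GGU Gly / AUU Ile — nonsynonymous.
Codon 9: ACC Thr / ACC Thr — identical.
Nonsynonymous differences: 4.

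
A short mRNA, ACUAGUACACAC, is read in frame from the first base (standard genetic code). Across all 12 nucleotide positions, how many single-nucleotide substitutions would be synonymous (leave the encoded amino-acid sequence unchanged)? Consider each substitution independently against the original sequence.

8

Codon 1 (ACU, Thr): 3 synonymous substitutions.
Codon 2 (AGU, Ser): 1 synonymous substitution.
Codon 3 (ACA, Thr): 3 synonymous substitutions.
Codon 4 (CAC, His): 1 synonymous substitution.
Total: 3 + 1 + 3 + 1 = 8.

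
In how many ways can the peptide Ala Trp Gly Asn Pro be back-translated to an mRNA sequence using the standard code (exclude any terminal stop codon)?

128

Ala: 4 codons.
Trp: 1 codon.
Gly: 4 codons.
Asn: 2 codons.
Pro: 4 codons.
4 × 1 × 4 × 2 × 4 = 128.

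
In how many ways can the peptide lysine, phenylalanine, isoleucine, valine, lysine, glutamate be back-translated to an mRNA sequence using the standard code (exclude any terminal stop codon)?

192

Lys: 2 codons.
Phe: 2 codons.
Ile: 3 codons.
Val: 4 codons.
Lys: 2 codons.
Glu: 2 codons.
2 × 2 × 3 × 4 × 2 × 2 = 192.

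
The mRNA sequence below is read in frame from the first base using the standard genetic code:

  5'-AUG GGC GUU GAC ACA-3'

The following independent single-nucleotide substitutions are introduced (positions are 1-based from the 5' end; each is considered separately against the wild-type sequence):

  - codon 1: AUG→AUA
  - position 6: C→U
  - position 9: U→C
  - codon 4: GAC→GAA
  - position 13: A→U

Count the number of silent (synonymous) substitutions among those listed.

Codon 1: AUG (Met) → AUA (Ile) — missense.
Codon 2: GGC (Gly) → GGU (Gly) — synonymous.
Codon 3: GUU (Val) → GUC (Val) — synonymous.
Codon 4: GAC (Asp) → GAA (Glu) — missense.
Codon 5: ACA (Thr) → UCA (Ser) — missense.
Synonymous: 2 of 5.

2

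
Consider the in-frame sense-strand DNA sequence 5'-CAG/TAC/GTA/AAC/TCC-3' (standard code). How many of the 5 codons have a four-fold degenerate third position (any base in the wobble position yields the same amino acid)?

Codon 1 CAG (Gln): third position 2-fold.
Codon 2 TAC (Tyr): third position 2-fold.
Codon 3 GTA (Val): third position 4-fold.
Codon 4 AAC (Asn): third position 2-fold.
Codon 5 TCC (Ser): third position 4-fold.
Four-fold degenerate third positions: 2.

2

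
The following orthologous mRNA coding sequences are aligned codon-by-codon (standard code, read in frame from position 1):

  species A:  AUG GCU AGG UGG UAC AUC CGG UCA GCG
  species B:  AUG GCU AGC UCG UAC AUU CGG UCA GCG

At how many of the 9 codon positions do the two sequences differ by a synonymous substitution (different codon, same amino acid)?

Codon 1: AUG Met / AUG Met — identical.
Codon 2: GCU Ala / GCU Ala — identical.
Codon 3: AGG Arg / AGC Ser — nonsynonymous.
Codon 4: UGG Trp / UCG Ser — nonsynonymous.
Codon 5: UAC Tyr / UAC Tyr — identical.
Codon 6: AUC Ile / AUU Ile — synonymous.
Codon 7: CGG Arg / CGG Arg — identical.
Codon 8: UCA Ser / UCA Ser — identical.
Codon 9: GCG Ala / GCG Ala — identical.
Synonymous differences: 1.

1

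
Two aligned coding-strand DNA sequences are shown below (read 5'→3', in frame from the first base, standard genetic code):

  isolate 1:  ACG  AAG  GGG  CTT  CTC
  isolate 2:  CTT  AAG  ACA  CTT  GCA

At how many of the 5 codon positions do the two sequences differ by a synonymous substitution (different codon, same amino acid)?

0

Codon 1: ACG Thr / CTT Leu — nonsynonymous.
Codon 2: AAG Lys / AAG Lys — identical.
Codon 3: GGG Gly / ACA Thr — nonsynonymous.
Codon 4: CTT Leu / CTT Leu — identical.
Codon 5: CTC Leu / GCA Ala — nonsynonymous.
Synonymous differences: 0.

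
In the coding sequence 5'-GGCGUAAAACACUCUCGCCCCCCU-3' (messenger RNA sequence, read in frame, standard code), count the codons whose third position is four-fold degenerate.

6

Codon 1 GGC (Gly): third position 4-fold.
Codon 2 GUA (Val): third position 4-fold.
Codon 3 AAA (Lys): third position 2-fold.
Codon 4 CAC (His): third position 2-fold.
Codon 5 UCU (Ser): third position 4-fold.
Codon 6 CGC (Arg): third position 4-fold.
Codon 7 CCC (Pro): third position 4-fold.
Codon 8 CCU (Pro): third position 4-fold.
Four-fold degenerate third positions: 6.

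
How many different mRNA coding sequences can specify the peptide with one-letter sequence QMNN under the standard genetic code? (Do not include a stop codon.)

Gln: 2 codons.
Met: 1 codon.
Asn: 2 codons.
Asn: 2 codons.
2 × 1 × 2 × 2 = 8.

8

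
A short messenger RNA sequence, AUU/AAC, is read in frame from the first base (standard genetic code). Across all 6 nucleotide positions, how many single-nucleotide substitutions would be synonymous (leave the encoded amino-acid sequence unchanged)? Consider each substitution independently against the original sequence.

3

Codon 1 (AUU, Ile): 2 synonymous substitutions.
Codon 2 (AAC, Asn): 1 synonymous substitution.
Total: 2 + 1 = 3.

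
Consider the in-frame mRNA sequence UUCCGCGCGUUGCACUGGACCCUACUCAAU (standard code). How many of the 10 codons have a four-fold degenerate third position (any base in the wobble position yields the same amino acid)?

5

Codon 1 UUC (Phe): third position 2-fold.
Codon 2 CGC (Arg): third position 4-fold.
Codon 3 GCG (Ala): third position 4-fold.
Codon 4 UUG (Leu): third position 2-fold.
Codon 5 CAC (His): third position 2-fold.
Codon 6 UGG (Trp): third position 1-fold.
Codon 7 ACC (Thr): third position 4-fold.
Codon 8 CUA (Leu): third position 4-fold.
Codon 9 CUC (Leu): third position 4-fold.
Codon 10 AAU (Asn): third position 2-fold.
Four-fold degenerate third positions: 5.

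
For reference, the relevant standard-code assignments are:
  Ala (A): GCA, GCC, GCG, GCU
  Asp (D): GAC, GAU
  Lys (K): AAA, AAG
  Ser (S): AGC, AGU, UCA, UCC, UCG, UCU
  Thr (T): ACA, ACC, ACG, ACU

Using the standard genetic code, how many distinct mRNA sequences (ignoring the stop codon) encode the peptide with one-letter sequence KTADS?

Lys: 2 codons.
Thr: 4 codons.
Ala: 4 codons.
Asp: 2 codons.
Ser: 6 codons.
2 × 4 × 4 × 2 × 6 = 384.

384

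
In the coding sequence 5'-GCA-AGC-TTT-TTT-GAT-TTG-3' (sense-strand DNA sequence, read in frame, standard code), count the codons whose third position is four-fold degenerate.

Codon 1 GCA (Ala): third position 4-fold.
Codon 2 AGC (Ser): third position 2-fold.
Codon 3 TTT (Phe): third position 2-fold.
Codon 4 TTT (Phe): third position 2-fold.
Codon 5 GAT (Asp): third position 2-fold.
Codon 6 TTG (Leu): third position 2-fold.
Four-fold degenerate third positions: 1.

1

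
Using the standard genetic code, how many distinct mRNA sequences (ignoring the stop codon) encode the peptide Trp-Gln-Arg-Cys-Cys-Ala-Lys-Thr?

1536

Trp: 1 codon.
Gln: 2 codons.
Arg: 6 codons.
Cys: 2 codons.
Cys: 2 codons.
Ala: 4 codons.
Lys: 2 codons.
Thr: 4 codons.
1 × 2 × 6 × 2 × 2 × 4 × 2 × 4 = 1536.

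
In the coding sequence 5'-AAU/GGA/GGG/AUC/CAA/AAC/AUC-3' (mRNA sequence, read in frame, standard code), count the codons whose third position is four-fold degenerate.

2

Codon 1 AAU (Asn): third position 2-fold.
Codon 2 GGA (Gly): third position 4-fold.
Codon 3 GGG (Gly): third position 4-fold.
Codon 4 AUC (Ile): third position 3-fold.
Codon 5 CAA (Gln): third position 2-fold.
Codon 6 AAC (Asn): third position 2-fold.
Codon 7 AUC (Ile): third position 3-fold.
Four-fold degenerate third positions: 2.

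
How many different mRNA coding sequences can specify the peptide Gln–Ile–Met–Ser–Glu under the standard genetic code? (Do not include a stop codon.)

72

Gln: 2 codons.
Ile: 3 codons.
Met: 1 codon.
Ser: 6 codons.
Glu: 2 codons.
2 × 3 × 1 × 6 × 2 = 72.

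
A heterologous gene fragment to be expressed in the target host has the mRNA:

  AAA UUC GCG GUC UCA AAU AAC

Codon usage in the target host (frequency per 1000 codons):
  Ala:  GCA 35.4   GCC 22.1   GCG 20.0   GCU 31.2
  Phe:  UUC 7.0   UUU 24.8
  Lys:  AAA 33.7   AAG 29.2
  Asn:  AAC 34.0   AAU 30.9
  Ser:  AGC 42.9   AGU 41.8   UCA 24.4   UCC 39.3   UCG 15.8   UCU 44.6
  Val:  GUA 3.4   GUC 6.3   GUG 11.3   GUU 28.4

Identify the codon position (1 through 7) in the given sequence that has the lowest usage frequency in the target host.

4

Codon 1 AAA (Lys): 33.7 per 1000.
Codon 2 UUC (Phe): 7.0 per 1000.
Codon 3 GCG (Ala): 20.0 per 1000.
Codon 4 GUC (Val): 6.3 per 1000.
Codon 5 UCA (Ser): 24.4 per 1000.
Codon 6 AAU (Asn): 30.9 per 1000.
Codon 7 AAC (Asn): 34.0 per 1000.
Lowest frequency is 6.3 at codon 4.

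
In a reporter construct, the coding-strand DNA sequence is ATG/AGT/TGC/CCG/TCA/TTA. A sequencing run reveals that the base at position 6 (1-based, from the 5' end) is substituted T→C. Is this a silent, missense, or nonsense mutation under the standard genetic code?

Position 6 falls in codon 2: AGT → Ser.
After the substitution the codon is AGC → Ser.
Both encode Ser, so the change is synonymous.

silent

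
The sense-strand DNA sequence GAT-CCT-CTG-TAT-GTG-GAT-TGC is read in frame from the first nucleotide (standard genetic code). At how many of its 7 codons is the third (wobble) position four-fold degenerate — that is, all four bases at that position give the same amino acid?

3

Codon 1 GAT (Asp): third position 2-fold.
Codon 2 CCT (Pro): third position 4-fold.
Codon 3 CTG (Leu): third position 4-fold.
Codon 4 TAT (Tyr): third position 2-fold.
Codon 5 GTG (Val): third position 4-fold.
Codon 6 GAT (Asp): third position 2-fold.
Codon 7 TGC (Cys): third position 2-fold.
Four-fold degenerate third positions: 3.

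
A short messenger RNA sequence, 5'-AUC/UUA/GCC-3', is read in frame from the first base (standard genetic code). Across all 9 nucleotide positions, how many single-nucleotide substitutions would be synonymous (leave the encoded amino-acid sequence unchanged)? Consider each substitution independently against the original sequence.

Codon 1 (AUC, Ile): 2 synonymous substitutions.
Codon 2 (UUA, Leu): 2 synonymous substitutions.
Codon 3 (GCC, Ala): 3 synonymous substitutions.
Total: 2 + 2 + 3 = 7.

7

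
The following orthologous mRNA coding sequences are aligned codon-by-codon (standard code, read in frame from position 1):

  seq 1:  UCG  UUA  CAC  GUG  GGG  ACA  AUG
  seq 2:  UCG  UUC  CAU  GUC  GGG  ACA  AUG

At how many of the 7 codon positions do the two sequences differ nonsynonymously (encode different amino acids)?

1

Codon 1: UCG Ser / UCG Ser — identical.
Codon 2: UUA Leu / UUC Phe — nonsynonymous.
Codon 3: CAC His / CAU His — synonymous.
Codon 4: GUG Val / GUC Val — synonymous.
Codon 5: GGG Gly / GGG Gly — identical.
Codon 6: ACA Thr / ACA Thr — identical.
Codon 7: AUG Met / AUG Met — identical.
Nonsynonymous differences: 1.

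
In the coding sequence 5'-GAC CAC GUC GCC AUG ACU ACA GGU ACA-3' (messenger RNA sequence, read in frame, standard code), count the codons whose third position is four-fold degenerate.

6

Codon 1 GAC (Asp): third position 2-fold.
Codon 2 CAC (His): third position 2-fold.
Codon 3 GUC (Val): third position 4-fold.
Codon 4 GCC (Ala): third position 4-fold.
Codon 5 AUG (Met): third position 1-fold.
Codon 6 ACU (Thr): third position 4-fold.
Codon 7 ACA (Thr): third position 4-fold.
Codon 8 GGU (Gly): third position 4-fold.
Codon 9 ACA (Thr): third position 4-fold.
Four-fold degenerate third positions: 6.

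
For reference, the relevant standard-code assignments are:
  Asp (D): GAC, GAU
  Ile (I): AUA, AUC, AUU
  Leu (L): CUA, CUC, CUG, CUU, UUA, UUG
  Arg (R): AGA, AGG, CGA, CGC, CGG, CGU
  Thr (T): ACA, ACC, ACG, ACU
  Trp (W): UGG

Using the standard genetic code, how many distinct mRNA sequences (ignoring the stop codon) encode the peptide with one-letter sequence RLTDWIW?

Arg: 6 codons.
Leu: 6 codons.
Thr: 4 codons.
Asp: 2 codons.
Trp: 1 codon.
Ile: 3 codons.
Trp: 1 codon.
6 × 6 × 4 × 2 × 1 × 3 × 1 = 864.

864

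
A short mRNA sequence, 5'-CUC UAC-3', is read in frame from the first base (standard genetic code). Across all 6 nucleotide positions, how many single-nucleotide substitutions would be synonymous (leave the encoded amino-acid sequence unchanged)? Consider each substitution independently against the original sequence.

4

Codon 1 (CUC, Leu): 3 synonymous substitutions.
Codon 2 (UAC, Tyr): 1 synonymous substitution.
Total: 3 + 1 = 4.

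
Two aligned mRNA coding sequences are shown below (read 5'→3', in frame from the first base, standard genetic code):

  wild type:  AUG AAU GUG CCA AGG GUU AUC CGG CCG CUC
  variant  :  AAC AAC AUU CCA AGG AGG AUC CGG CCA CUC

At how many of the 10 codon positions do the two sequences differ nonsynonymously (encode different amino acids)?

3

Codon 1: AUG Met / AAC Asn — nonsynonymous.
Codon 2: AAU Asn / AAC Asn — synonymous.
Codon 3: GUG Val / AUU Ile — nonsynonymous.
Codon 4: CCA Pro / CCA Pro — identical.
Codon 5: AGG Arg / AGG Arg — identical.
Codon 6: GUU Val / AGG Arg — nonsynonymous.
Codon 7: AUC Ile / AUC Ile — identical.
Codon 8: CGG Arg / CGG Arg — identical.
Codon 9: CCG Pro / CCA Pro — synonymous.
Codon 10: CUC Leu / CUC Leu — identical.
Nonsynonymous differences: 3.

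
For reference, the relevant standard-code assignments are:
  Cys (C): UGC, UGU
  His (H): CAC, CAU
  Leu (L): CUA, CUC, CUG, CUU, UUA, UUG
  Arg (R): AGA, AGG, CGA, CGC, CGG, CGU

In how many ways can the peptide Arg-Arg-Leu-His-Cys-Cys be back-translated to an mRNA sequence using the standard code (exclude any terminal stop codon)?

Arg: 6 codons.
Arg: 6 codons.
Leu: 6 codons.
His: 2 codons.
Cys: 2 codons.
Cys: 2 codons.
6 × 6 × 6 × 2 × 2 × 2 = 1728.

1728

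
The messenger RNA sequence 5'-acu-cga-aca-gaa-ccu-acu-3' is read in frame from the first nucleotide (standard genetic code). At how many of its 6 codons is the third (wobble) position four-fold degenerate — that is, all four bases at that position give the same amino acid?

Codon 1 ACU (Thr): third position 4-fold.
Codon 2 CGA (Arg): third position 4-fold.
Codon 3 ACA (Thr): third position 4-fold.
Codon 4 GAA (Glu): third position 2-fold.
Codon 5 CCU (Pro): third position 4-fold.
Codon 6 ACU (Thr): third position 4-fold.
Four-fold degenerate third positions: 5.

5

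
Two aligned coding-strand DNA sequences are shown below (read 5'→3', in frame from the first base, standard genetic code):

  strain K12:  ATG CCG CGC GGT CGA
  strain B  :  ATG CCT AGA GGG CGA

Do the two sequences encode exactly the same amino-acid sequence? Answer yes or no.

Codon 1: ATG Met / ATG Met — identical.
Codon 2: CCG Pro / CCT Pro — synonymous.
Codon 3: CGC Arg / AGA Arg — synonymous.
Codon 4: GGT Gly / GGG Gly — synonymous.
Codon 5: CGA Arg / CGA Arg — identical.
Nonsynonymous differences: 0 → same protein.

yes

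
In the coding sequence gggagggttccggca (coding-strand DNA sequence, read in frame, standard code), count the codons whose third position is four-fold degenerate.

Codon 1 GGG (Gly): third position 4-fold.
Codon 2 AGG (Arg): third position 2-fold.
Codon 3 GTT (Val): third position 4-fold.
Codon 4 CCG (Pro): third position 4-fold.
Codon 5 GCA (Ala): third position 4-fold.
Four-fold degenerate third positions: 4.

4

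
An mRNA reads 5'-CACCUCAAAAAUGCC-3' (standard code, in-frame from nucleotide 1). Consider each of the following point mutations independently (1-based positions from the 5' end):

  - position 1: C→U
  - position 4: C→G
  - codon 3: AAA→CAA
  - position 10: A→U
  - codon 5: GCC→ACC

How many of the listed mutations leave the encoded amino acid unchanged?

0

Codon 1: CAC (His) → UAC (Tyr) — missense.
Codon 2: CUC (Leu) → GUC (Val) — missense.
Codon 3: AAA (Lys) → CAA (Gln) — missense.
Codon 4: AAU (Asn) → UAU (Tyr) — missense.
Codon 5: GCC (Ala) → ACC (Thr) — missense.
Synonymous: 0 of 5.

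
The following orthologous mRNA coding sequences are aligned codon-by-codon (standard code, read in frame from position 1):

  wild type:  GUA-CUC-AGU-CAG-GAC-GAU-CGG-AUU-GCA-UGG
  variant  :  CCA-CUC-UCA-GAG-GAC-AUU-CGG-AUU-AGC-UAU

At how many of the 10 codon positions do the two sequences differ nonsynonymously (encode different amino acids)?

Codon 1: GUA Val / CCA Pro — nonsynonymous.
Codon 2: CUC Leu / CUC Leu — identical.
Codon 3: AGU Ser / UCA Ser — synonymous.
Codon 4: CAG Gln / GAG Glu — nonsynonymous.
Codon 5: GAC Asp / GAC Asp — identical.
Codon 6: GAU Asp / AUU Ile — nonsynonymous.
Codon 7: CGG Arg / CGG Arg — identical.
Codon 8: AUU Ile / AUU Ile — identical.
Codon 9: GCA Ala / AGC Ser — nonsynonymous.
Codon 10: UGG Trp / UAU Tyr — nonsynonymous.
Nonsynonymous differences: 5.

5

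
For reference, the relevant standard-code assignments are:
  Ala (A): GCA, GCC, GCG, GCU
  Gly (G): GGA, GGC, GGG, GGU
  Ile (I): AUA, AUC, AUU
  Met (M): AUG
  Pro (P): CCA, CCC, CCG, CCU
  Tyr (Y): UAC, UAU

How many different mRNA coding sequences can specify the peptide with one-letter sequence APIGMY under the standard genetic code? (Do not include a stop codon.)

Ala: 4 codons.
Pro: 4 codons.
Ile: 3 codons.
Gly: 4 codons.
Met: 1 codon.
Tyr: 2 codons.
4 × 4 × 3 × 4 × 1 × 2 = 384.

384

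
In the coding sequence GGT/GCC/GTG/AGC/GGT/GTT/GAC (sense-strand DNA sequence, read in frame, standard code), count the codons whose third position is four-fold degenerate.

Codon 1 GGT (Gly): third position 4-fold.
Codon 2 GCC (Ala): third position 4-fold.
Codon 3 GTG (Val): third position 4-fold.
Codon 4 AGC (Ser): third position 2-fold.
Codon 5 GGT (Gly): third position 4-fold.
Codon 6 GTT (Val): third position 4-fold.
Codon 7 GAC (Asp): third position 2-fold.
Four-fold degenerate third positions: 5.

5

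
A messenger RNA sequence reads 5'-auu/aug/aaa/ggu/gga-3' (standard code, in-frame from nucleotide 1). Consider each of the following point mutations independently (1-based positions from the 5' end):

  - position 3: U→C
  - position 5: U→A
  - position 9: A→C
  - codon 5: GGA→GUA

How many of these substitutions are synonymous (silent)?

Codon 1: AUU (Ile) → AUC (Ile) — synonymous.
Codon 2: AUG (Met) → AAG (Lys) — missense.
Codon 3: AAA (Lys) → AAC (Asn) — missense.
Codon 5: GGA (Gly) → GUA (Val) — missense.
Synonymous: 1 of 4.

1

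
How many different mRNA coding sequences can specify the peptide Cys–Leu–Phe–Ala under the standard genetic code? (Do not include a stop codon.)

96

Cys: 2 codons.
Leu: 6 codons.
Phe: 2 codons.
Ala: 4 codons.
2 × 6 × 2 × 4 = 96.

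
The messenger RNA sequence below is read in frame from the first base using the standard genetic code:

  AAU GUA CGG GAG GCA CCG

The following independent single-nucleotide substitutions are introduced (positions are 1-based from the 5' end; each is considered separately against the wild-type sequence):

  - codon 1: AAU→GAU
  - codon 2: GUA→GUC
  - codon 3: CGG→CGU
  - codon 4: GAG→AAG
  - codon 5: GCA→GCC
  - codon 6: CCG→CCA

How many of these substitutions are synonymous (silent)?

4

Codon 1: AAU (Asn) → GAU (Asp) — missense.
Codon 2: GUA (Val) → GUC (Val) — synonymous.
Codon 3: CGG (Arg) → CGU (Arg) — synonymous.
Codon 4: GAG (Glu) → AAG (Lys) — missense.
Codon 5: GCA (Ala) → GCC (Ala) — synonymous.
Codon 6: CCG (Pro) → CCA (Pro) — synonymous.
Synonymous: 4 of 6.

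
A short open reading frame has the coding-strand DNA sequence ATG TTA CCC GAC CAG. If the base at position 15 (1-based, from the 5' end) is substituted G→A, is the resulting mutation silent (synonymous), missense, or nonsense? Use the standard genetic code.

silent

Position 15 falls in codon 5: CAG → Gln.
After the substitution the codon is CAA → Gln.
Both encode Gln, so the change is synonymous.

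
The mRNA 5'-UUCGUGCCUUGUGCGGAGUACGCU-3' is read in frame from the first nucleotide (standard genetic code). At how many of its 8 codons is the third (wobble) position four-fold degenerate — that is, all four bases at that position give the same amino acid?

Codon 1 UUC (Phe): third position 2-fold.
Codon 2 GUG (Val): third position 4-fold.
Codon 3 CCU (Pro): third position 4-fold.
Codon 4 UGU (Cys): third position 2-fold.
Codon 5 GCG (Ala): third position 4-fold.
Codon 6 GAG (Glu): third position 2-fold.
Codon 7 UAC (Tyr): third position 2-fold.
Codon 8 GCU (Ala): third position 4-fold.
Four-fold degenerate third positions: 4.

4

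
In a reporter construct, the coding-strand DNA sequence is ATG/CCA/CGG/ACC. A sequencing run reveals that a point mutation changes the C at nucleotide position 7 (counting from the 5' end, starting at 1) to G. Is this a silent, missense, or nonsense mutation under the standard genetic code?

missense

Position 7 falls in codon 3: CGG → Arg.
After the substitution the codon is GGG → Gly.
Arg ≠ Gly, so this is a missense mutation.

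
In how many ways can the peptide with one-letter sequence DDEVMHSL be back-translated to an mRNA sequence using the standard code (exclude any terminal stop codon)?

Asp: 2 codons.
Asp: 2 codons.
Glu: 2 codons.
Val: 4 codons.
Met: 1 codon.
His: 2 codons.
Ser: 6 codons.
Leu: 6 codons.
2 × 2 × 2 × 4 × 1 × 2 × 6 × 6 = 2304.

2304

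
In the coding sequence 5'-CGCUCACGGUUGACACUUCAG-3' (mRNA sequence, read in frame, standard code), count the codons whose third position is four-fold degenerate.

Codon 1 CGC (Arg): third position 4-fold.
Codon 2 UCA (Ser): third position 4-fold.
Codon 3 CGG (Arg): third position 4-fold.
Codon 4 UUG (Leu): third position 2-fold.
Codon 5 ACA (Thr): third position 4-fold.
Codon 6 CUU (Leu): third position 4-fold.
Codon 7 CAG (Gln): third position 2-fold.
Four-fold degenerate third positions: 5.

5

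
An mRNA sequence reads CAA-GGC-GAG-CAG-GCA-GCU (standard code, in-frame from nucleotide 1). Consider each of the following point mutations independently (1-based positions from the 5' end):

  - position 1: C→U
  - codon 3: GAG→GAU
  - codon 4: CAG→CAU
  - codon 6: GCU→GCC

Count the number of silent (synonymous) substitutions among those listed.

1

Codon 1: CAA (Gln) → UAA (Stop) — nonsense.
Codon 3: GAG (Glu) → GAU (Asp) — missense.
Codon 4: CAG (Gln) → CAU (His) — missense.
Codon 6: GCU (Ala) → GCC (Ala) — synonymous.
Synonymous: 1 of 4.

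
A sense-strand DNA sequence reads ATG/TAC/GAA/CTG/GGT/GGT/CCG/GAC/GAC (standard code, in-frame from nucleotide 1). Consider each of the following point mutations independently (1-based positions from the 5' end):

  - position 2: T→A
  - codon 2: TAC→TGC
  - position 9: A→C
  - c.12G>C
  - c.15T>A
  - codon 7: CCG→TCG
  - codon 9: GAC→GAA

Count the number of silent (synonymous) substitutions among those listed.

Codon 1: ATG (Met) → AAG (Lys) — missense.
Codon 2: TAC (Tyr) → TGC (Cys) — missense.
Codon 3: GAA (Glu) → GAC (Asp) — missense.
Codon 4: CTG (Leu) → CTC (Leu) — synonymous.
Codon 5: GGT (Gly) → GGA (Gly) — synonymous.
Codon 7: CCG (Pro) → TCG (Ser) — missense.
Codon 9: GAC (Asp) → GAA (Glu) — missense.
Synonymous: 2 of 7.

2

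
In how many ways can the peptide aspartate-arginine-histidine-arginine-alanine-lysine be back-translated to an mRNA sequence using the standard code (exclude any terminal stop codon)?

Asp: 2 codons.
Arg: 6 codons.
His: 2 codons.
Arg: 6 codons.
Ala: 4 codons.
Lys: 2 codons.
2 × 6 × 2 × 6 × 4 × 2 = 1152.

1152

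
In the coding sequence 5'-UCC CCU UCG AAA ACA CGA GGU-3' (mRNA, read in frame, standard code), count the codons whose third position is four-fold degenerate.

Codon 1 UCC (Ser): third position 4-fold.
Codon 2 CCU (Pro): third position 4-fold.
Codon 3 UCG (Ser): third position 4-fold.
Codon 4 AAA (Lys): third position 2-fold.
Codon 5 ACA (Thr): third position 4-fold.
Codon 6 CGA (Arg): third position 4-fold.
Codon 7 GGU (Gly): third position 4-fold.
Four-fold degenerate third positions: 6.

6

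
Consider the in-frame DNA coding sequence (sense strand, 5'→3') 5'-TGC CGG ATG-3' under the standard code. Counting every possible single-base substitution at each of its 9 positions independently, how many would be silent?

5

Codon 1 (TGC, Cys): 1 synonymous substitution.
Codon 2 (CGG, Arg): 4 synonymous substitutions.
Codon 3 (ATG, Met): 0 synonymous substitutions.
Total: 1 + 4 + 0 = 5.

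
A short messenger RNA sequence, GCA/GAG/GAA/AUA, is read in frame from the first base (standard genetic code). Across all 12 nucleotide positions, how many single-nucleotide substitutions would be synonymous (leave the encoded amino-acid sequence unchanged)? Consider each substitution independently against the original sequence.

Codon 1 (GCA, Ala): 3 synonymous substitutions.
Codon 2 (GAG, Glu): 1 synonymous substitution.
Codon 3 (GAA, Glu): 1 synonymous substitution.
Codon 4 (AUA, Ile): 2 synonymous substitutions.
Total: 3 + 1 + 1 + 2 = 7.

7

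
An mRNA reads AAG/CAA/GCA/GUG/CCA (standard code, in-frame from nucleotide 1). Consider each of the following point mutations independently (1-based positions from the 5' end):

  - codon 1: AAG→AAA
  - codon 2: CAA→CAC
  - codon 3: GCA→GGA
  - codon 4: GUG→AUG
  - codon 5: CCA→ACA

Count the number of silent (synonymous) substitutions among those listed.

Codon 1: AAG (Lys) → AAA (Lys) — synonymous.
Codon 2: CAA (Gln) → CAC (His) — missense.
Codon 3: GCA (Ala) → GGA (Gly) — missense.
Codon 4: GUG (Val) → AUG (Met) — missense.
Codon 5: CCA (Pro) → ACA (Thr) — missense.
Synonymous: 1 of 5.

1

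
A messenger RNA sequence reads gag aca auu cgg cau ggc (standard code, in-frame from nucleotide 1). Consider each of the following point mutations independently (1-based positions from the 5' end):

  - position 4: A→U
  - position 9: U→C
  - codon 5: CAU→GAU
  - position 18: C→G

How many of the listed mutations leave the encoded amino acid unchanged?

Codon 2: ACA (Thr) → UCA (Ser) — missense.
Codon 3: AUU (Ile) → AUC (Ile) — synonymous.
Codon 5: CAU (His) → GAU (Asp) — missense.
Codon 6: GGC (Gly) → GGG (Gly) — synonymous.
Synonymous: 2 of 4.

2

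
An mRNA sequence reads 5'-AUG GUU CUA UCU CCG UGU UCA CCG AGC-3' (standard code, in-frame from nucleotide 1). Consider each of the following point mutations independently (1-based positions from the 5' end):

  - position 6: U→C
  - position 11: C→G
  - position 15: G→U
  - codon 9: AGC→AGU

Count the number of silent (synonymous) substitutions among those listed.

3

Codon 2: GUU (Val) → GUC (Val) — synonymous.
Codon 4: UCU (Ser) → UGU (Cys) — missense.
Codon 5: CCG (Pro) → CCU (Pro) — synonymous.
Codon 9: AGC (Ser) → AGU (Ser) — synonymous.
Synonymous: 3 of 4.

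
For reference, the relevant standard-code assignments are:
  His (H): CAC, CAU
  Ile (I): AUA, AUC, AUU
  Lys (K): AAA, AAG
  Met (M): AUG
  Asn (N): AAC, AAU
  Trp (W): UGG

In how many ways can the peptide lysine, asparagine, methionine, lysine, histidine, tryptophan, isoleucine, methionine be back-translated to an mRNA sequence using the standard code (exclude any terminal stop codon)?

48

Lys: 2 codons.
Asn: 2 codons.
Met: 1 codon.
Lys: 2 codons.
His: 2 codons.
Trp: 1 codon.
Ile: 3 codons.
Met: 1 codon.
2 × 2 × 1 × 2 × 2 × 1 × 3 × 1 = 48.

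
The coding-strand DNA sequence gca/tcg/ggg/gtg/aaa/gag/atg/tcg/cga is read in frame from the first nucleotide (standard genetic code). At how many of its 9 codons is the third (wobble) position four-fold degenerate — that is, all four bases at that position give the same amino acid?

6

Codon 1 GCA (Ala): third position 4-fold.
Codon 2 TCG (Ser): third position 4-fold.
Codon 3 GGG (Gly): third position 4-fold.
Codon 4 GTG (Val): third position 4-fold.
Codon 5 AAA (Lys): third position 2-fold.
Codon 6 GAG (Glu): third position 2-fold.
Codon 7 ATG (Met): third position 1-fold.
Codon 8 TCG (Ser): third position 4-fold.
Codon 9 CGA (Arg): third position 4-fold.
Four-fold degenerate third positions: 6.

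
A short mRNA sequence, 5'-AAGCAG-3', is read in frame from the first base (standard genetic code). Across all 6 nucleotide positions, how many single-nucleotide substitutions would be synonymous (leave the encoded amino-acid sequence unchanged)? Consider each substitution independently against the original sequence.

2

Codon 1 (AAG, Lys): 1 synonymous substitution.
Codon 2 (CAG, Gln): 1 synonymous substitution.
Total: 1 + 1 = 2.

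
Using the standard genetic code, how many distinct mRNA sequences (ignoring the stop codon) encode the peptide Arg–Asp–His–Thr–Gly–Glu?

Arg: 6 codons.
Asp: 2 codons.
His: 2 codons.
Thr: 4 codons.
Gly: 4 codons.
Glu: 2 codons.
6 × 2 × 2 × 4 × 4 × 2 = 768.

768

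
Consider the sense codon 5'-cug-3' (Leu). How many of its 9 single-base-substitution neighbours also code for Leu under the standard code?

4

Position 1: UUG → 1 synonymous.
Position 2: none → 0 synonymous.
Position 3: CUU, CUC, CUA → 3 synonymous.
Total: 1 + 0 + 3 = 4.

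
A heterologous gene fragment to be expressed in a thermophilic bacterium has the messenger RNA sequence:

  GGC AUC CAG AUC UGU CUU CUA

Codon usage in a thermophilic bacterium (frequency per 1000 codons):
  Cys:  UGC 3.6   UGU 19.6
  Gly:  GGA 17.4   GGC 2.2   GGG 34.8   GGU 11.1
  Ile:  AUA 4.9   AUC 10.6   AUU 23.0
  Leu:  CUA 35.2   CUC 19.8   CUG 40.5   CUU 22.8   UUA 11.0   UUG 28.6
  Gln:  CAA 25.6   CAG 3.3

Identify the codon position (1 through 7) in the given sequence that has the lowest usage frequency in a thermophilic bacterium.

1

Codon 1 GGC (Gly): 2.2 per 1000.
Codon 2 AUC (Ile): 10.6 per 1000.
Codon 3 CAG (Gln): 3.3 per 1000.
Codon 4 AUC (Ile): 10.6 per 1000.
Codon 5 UGU (Cys): 19.6 per 1000.
Codon 6 CUU (Leu): 22.8 per 1000.
Codon 7 CUA (Leu): 35.2 per 1000.
Lowest frequency is 2.2 at codon 1.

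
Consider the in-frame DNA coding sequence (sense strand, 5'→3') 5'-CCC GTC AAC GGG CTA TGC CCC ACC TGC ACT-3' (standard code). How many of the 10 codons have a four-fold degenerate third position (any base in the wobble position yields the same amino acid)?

Codon 1 CCC (Pro): third position 4-fold.
Codon 2 GTC (Val): third position 4-fold.
Codon 3 AAC (Asn): third position 2-fold.
Codon 4 GGG (Gly): third position 4-fold.
Codon 5 CTA (Leu): third position 4-fold.
Codon 6 TGC (Cys): third position 2-fold.
Codon 7 CCC (Pro): third position 4-fold.
Codon 8 ACC (Thr): third position 4-fold.
Codon 9 TGC (Cys): third position 2-fold.
Codon 10 ACT (Thr): third position 4-fold.
Four-fold degenerate third positions: 7.

7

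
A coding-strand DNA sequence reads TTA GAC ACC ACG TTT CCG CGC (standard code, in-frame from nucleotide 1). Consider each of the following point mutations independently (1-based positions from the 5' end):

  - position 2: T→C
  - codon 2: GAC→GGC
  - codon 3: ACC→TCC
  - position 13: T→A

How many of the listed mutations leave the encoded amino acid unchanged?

Codon 1: TTA (Leu) → TCA (Ser) — missense.
Codon 2: GAC (Asp) → GGC (Gly) — missense.
Codon 3: ACC (Thr) → TCC (Ser) — missense.
Codon 5: TTT (Phe) → ATT (Ile) — missense.
Synonymous: 0 of 4.

0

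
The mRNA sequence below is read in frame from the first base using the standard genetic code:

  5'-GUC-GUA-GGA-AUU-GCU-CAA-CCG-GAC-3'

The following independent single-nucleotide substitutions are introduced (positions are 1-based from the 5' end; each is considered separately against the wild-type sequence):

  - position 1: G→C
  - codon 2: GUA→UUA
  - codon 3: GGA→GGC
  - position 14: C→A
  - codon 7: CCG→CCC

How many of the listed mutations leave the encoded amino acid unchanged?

2

Codon 1: GUC (Val) → CUC (Leu) — missense.
Codon 2: GUA (Val) → UUA (Leu) — missense.
Codon 3: GGA (Gly) → GGC (Gly) — synonymous.
Codon 5: GCU (Ala) → GAU (Asp) — missense.
Codon 7: CCG (Pro) → CCC (Pro) — synonymous.
Synonymous: 2 of 5.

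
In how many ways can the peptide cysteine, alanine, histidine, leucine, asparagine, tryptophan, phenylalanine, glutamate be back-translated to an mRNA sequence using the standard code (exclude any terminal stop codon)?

768

Cys: 2 codons.
Ala: 4 codons.
His: 2 codons.
Leu: 6 codons.
Asn: 2 codons.
Trp: 1 codon.
Phe: 2 codons.
Glu: 2 codons.
2 × 4 × 2 × 6 × 2 × 1 × 2 × 2 = 768.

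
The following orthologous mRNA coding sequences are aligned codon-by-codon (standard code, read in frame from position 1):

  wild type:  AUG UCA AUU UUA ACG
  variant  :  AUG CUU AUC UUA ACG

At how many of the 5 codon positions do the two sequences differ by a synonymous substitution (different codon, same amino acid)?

1

Codon 1: AUG Met / AUG Met — identical.
Codon 2: UCA Ser / CUU Leu — nonsynonymous.
Codon 3: AUU Ile / AUC Ile — synonymous.
Codon 4: UUA Leu / UUA Leu — identical.
Codon 5: ACG Thr / ACG Thr — identical.
Synonymous differences: 1.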